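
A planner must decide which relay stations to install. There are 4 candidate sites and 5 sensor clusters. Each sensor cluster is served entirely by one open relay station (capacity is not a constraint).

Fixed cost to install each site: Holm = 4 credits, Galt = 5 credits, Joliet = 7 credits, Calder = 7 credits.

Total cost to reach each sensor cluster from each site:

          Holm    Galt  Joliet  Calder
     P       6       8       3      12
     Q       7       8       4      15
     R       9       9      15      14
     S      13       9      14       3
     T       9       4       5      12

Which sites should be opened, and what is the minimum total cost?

Open Galt and Joliet; minimum total cost 41.

For any fixed open set, each sensor cluster goes to its cheapest open site; total = fixed + service.
{Galt, Joliet}: P→Joliet 3, Q→Joliet 4, R→Galt 9, S→Galt 9, T→Galt 4. Service 29; fixed 12; total 41.
{Holm, Joliet, Calder}: service 24 + fixed 18 = 42
{Galt, Joliet, Calder}: P→Joliet 3, Q→Joliet 4, R→Galt 9, S→Calder 3, T→Galt 4. Service 23; fixed 19; total 42.
{Holm, Galt, Joliet, Calder}: P→Joliet 3, Q→Joliet 4, R→Holm 9, S→Calder 3, T→Galt 4. Service 23; fixed 23; total 46.
No other subset beats 41.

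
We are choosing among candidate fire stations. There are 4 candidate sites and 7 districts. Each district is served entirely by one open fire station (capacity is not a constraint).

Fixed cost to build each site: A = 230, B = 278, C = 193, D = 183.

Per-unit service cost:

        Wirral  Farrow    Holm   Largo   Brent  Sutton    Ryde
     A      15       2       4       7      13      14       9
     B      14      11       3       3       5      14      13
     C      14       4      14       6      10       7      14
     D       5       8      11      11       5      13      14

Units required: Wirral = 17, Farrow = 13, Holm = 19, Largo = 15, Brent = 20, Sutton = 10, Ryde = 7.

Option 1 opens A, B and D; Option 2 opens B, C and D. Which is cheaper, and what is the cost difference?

Option 1: {A, B, D}: Wirral→D 5·17=85, Farrow→A 2·13=26, Holm→B 3·19=57, Largo→B 3·15=45, Brent→B 5·20=100, Sutton→D 13·10=130, Ryde→A 9·7=63. Service 506; fixed 691; total 1197.
Option 2: {B, C, D}: Wirral→D 5·17=85, Farrow→C 4·13=52, Holm→B 3·19=57, Largo→B 3·15=45, Brent→B 5·20=100, Sutton→C 7·10=70, Ryde→B 13·7=91. Service 500; fixed 654; total 1154.
Difference: |1197 − 1154| = 43.

Option 2 is cheaper by 43.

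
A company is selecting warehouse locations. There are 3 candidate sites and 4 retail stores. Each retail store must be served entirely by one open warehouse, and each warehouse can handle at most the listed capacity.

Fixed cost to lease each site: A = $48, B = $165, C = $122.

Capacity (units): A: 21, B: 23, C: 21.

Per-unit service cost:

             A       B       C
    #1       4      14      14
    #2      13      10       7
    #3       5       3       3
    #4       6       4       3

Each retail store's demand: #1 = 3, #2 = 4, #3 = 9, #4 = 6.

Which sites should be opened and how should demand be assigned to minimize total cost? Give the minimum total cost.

Minimum total cost: 255

Open {A, C}: #1→A 4·3=12, #2→C 7·4=28, #3→C 3·9=27, #4→C 3·6=18.
Loads: A carries 3/21, C carries 19/21. Service 85; fixed 170; total 255.
Next best feasible plan costs 273.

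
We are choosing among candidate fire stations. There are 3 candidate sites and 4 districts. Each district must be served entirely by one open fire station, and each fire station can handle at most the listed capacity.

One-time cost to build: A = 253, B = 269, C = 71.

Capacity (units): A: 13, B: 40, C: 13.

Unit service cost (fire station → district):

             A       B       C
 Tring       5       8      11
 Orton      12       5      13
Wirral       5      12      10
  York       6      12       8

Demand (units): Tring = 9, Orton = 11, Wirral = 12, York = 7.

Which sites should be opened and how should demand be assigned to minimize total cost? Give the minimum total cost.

Open {B}: Tring→B 8·9=72, Orton→B 5·11=55, Wirral→B 12·12=144, York→B 12·7=84.
Loads: B carries 39/40. Service 355; fixed 269; total 624.
Next best feasible plan costs 667.

Minimum total cost: 624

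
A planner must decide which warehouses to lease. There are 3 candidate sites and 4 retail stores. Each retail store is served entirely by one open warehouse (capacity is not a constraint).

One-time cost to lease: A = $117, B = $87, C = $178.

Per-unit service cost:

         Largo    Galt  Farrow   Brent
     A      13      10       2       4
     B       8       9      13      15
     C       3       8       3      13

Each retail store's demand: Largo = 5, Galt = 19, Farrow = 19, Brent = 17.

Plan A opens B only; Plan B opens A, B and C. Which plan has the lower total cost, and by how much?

Plan A: {B}: Largo→B 8·5=40, Galt→B 9·19=171, Farrow→B 13·19=247, Brent→B 15·17=255. Service 713; fixed 87; total 800.
Plan B: {A, B, C}: Largo→C 3·5=15, Galt→C 8·19=152, Farrow→A 2·19=38, Brent→A 4·17=68. Service 273; fixed 382; total 655.
Difference: |800 − 655| = 145.

Plan B is cheaper by 145.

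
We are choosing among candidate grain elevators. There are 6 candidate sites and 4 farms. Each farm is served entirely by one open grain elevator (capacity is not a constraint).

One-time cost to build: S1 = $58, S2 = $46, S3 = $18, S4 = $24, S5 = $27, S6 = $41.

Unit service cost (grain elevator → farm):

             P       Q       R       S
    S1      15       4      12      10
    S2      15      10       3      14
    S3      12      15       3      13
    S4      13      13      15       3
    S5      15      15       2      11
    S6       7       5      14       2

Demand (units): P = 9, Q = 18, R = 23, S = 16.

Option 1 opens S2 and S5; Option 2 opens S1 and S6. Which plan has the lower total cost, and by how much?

Option 1: {S2, S5}: P→S2 15·9=135, Q→S2 10·18=180, R→S5 2·23=46, S→S5 11·16=176. Service 537; fixed 73; total 610.
Option 2: {S1, S6}: P→S6 7·9=63, Q→S1 4·18=72, R→S1 12·23=276, S→S6 2·16=32. Service 443; fixed 99; total 542.
Difference: |610 − 542| = 68.

Option 2 is cheaper by 68.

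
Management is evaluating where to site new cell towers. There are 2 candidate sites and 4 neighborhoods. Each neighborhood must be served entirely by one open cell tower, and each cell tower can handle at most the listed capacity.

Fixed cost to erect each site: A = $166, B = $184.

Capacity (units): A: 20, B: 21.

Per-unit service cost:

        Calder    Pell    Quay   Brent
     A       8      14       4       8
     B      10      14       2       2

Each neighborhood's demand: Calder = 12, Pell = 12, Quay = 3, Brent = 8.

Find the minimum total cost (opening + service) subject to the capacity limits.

Minimum total cost: 642

Open {A, B}: Calder→A 8·12=96, Pell→B 14·12=168, Quay→A 4·3=12, Brent→B 2·8=16.
Loads: A carries 15/20, B carries 20/21. Service 292; fixed 350; total 642.
Next best feasible plan costs 666.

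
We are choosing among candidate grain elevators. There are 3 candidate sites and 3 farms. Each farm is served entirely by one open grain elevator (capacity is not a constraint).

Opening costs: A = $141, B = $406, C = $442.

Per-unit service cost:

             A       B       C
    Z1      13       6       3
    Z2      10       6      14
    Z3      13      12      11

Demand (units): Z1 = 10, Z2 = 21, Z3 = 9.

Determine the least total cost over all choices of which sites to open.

Minimum total cost: 598

For any fixed open set, each farm goes to its cheapest open site; total = fixed + service.
{A}: Z1→A 13·10=130, Z2→A 10·21=210, Z3→A 13·9=117. Service 457; fixed 141; total 598.
{B}: service 294 + fixed 406 = 700
{A, B}: Z1→B 6·10=60, Z2→B 6·21=126, Z3→B 12·9=108. Service 294; fixed 547; total 841.
{A, B, C}: service 255 + fixed 989 = 1244
(All 7 nonempty subsets were checked; A only is lowest.)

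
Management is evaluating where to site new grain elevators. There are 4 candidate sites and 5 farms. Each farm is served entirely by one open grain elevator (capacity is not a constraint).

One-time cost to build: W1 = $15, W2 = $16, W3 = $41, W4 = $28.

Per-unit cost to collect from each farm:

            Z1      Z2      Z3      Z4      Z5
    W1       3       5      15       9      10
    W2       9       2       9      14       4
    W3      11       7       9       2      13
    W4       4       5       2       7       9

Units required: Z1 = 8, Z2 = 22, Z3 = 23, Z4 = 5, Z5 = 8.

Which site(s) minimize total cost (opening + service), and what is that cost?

For any fixed open set, each farm goes to its cheapest open site; total = fixed + service.
{W2, W4}: Z1→W4 4·8=32, Z2→W2 2·22=44, Z3→W4 2·23=46, Z4→W4 7·5=35, Z5→W2 4·8=32. Service 189; fixed 44; total 233.
{W1, W2, W4}: Z1→W1 3·8=24, Z2→W2 2·22=44, Z3→W4 2·23=46, Z4→W4 7·5=35, Z5→W2 4·8=32. Service 181; fixed 59; total 240.
{W2, W3, W4}: Z1→W4 4·8=32, Z2→W2 2·22=44, Z3→W4 2·23=46, Z4→W3 2·5=10, Z5→W2 4·8=32. Service 164; fixed 85; total 249.
{W1, W2, W3, W4}: service 156 + fixed 100 = 256
No other subset beats 233.

Open W2 and W4; minimum total cost 233.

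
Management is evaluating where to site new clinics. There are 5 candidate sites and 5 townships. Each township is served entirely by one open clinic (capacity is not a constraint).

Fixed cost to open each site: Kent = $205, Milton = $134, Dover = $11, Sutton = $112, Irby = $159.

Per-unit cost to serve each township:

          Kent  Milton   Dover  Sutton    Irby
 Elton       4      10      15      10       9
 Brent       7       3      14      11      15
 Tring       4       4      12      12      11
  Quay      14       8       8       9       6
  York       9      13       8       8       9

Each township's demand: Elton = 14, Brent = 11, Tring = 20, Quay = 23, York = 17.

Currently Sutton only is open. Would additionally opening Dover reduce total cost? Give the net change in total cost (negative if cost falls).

Current service cost with {Sutton}: 844.
Adding Dover: each township re-picks its cheapest; new service cost 821, saving 23.
Extra fixed cost: 11. Net change = 11 − 23 = -12.
(Totals: 956 → 944.)

Yes — net change −12 (cost falls by 12).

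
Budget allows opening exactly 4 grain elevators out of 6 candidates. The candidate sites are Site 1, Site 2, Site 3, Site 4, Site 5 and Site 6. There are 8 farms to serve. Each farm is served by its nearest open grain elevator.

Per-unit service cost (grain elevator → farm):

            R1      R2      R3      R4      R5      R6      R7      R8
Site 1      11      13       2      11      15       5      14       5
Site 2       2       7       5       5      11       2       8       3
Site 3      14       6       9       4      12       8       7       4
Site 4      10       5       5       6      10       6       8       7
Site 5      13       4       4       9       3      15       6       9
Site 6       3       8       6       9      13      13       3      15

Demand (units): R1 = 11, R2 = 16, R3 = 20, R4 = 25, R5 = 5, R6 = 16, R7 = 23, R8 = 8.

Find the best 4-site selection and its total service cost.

With exactly 4 open, each farm uses its cheapest among the chosen.
{Site 1, Site 2, Site 5, Site 6}: R1→Site 2 2·11=22, R2→Site 5 4·16=64, R3→Site 1 2·20=40, R4→Site 2 5·25=125, R5→Site 5 3·5=15, R6→Site 2 2·16=32, R7→Site 6 3·23=69, R8→Site 2 3·8=24. Service cost 391.
{Site 2, Site 3, Site 5, Site 6}: service cost 406
{Site 2, Site 4, Site 5, Site 6}: service cost 431
Among all 15 size-4 choices, {Site 1, Site 2, Site 5, Site 6} is lowest.

Choose Site 1, Site 2, Site 5 and Site 6; total service cost 391.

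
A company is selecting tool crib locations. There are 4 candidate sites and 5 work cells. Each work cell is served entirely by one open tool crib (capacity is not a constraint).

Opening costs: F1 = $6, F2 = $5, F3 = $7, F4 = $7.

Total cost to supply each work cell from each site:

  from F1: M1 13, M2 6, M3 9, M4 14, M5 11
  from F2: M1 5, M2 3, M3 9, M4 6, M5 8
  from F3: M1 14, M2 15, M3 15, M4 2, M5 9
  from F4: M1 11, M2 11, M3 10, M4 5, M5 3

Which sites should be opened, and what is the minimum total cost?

For any fixed open set, each work cell goes to its cheapest open site; total = fixed + service.
{F2}: M1→F2 5, M2→F2 3, M3→F2 9, M4→F2 6, M5→F2 8. Service 31; fixed 5; total 36.
{F2, F4}: M1→F2 5, M2→F2 3, M3→F2 9, M4→F4 5, M5→F4 3. Service 25; fixed 12; total 37.
{F2, F3}: service 27 + fixed 12 = 39
{F1, F2, F3, F4}: M1→F2 5, M2→F2 3, M3→F1 9, M4→F3 2, M5→F4 3. Service 22; fixed 25; total 47.
No other subset beats 36.

Open F2 only; minimum total cost 36.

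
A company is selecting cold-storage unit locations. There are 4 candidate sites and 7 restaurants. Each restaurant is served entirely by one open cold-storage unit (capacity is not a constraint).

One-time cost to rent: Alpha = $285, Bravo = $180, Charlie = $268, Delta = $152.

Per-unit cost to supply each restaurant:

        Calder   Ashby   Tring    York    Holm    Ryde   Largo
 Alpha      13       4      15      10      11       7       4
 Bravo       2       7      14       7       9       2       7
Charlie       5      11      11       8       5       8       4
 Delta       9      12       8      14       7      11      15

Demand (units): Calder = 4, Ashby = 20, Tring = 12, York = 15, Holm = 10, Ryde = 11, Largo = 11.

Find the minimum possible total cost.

Minimum total cost: 790

For any fixed open set, each restaurant goes to its cheapest open site; total = fixed + service.
{Bravo}: Calder→Bravo 2·4=8, Ashby→Bravo 7·20=140, Tring→Bravo 14·12=168, York→Bravo 7·15=105, Holm→Bravo 9·10=90, Ryde→Bravo 2·11=22, Largo→Bravo 7·11=77. Service 610; fixed 180; total 790.
{Bravo, Delta}: Calder→Bravo 2·4=8, Ashby→Bravo 7·20=140, Tring→Delta 8·12=96, York→Bravo 7·15=105, Holm→Delta 7·10=70, Ryde→Bravo 2·11=22, Largo→Bravo 7·11=77. Service 518; fixed 332; total 850.
{Charlie}: Calder→Charlie 5·4=20, Ashby→Charlie 11·20=220, Tring→Charlie 11·12=132, York→Charlie 8·15=120, Holm→Charlie 5·10=50, Ryde→Charlie 8·11=88, Largo→Charlie 4·11=44. Service 674; fixed 268; total 942.
{Alpha, Bravo, Charlie, Delta}: Calder→Bravo 2·4=8, Ashby→Alpha 4·20=80, Tring→Delta 8·12=96, York→Bravo 7·15=105, Holm→Charlie 5·10=50, Ryde→Bravo 2·11=22, Largo→Alpha 4·11=44. Service 405; fixed 885; total 1290.
No other subset beats 790.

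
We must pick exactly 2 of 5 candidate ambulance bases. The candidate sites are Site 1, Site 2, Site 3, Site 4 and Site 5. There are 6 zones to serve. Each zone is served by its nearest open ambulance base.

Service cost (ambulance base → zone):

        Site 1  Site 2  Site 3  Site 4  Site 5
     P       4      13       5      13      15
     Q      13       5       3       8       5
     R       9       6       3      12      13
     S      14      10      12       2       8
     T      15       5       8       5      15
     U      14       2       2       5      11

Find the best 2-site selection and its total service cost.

Choose Site 3 and Site 4; total service cost 20.

With exactly 2 open, each zone uses its cheapest among the chosen.
{Site 3, Site 4}: P→Site 3 5, Q→Site 3 3, R→Site 3 3, S→Site 4 2, T→Site 4 5, U→Site 3 2. Service cost 20.
{Site 2, Site 3}: service cost 28
{Site 3, Site 5}: service cost 29
Among all 10 size-2 choices, {Site 3, Site 4} is lowest.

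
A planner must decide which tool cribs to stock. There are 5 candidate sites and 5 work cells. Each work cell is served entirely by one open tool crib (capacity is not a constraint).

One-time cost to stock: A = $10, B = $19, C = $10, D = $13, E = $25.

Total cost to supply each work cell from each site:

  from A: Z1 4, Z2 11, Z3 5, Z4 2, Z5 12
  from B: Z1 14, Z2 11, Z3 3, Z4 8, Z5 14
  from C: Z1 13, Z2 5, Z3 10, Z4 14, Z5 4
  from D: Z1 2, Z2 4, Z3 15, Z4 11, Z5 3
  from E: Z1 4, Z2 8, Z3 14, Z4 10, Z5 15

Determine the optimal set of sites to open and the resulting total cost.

For any fixed open set, each work cell goes to its cheapest open site; total = fixed + service.
{A, D}: Z1→D 2, Z2→D 4, Z3→A 5, Z4→A 2, Z5→D 3. Service 16; fixed 23; total 39.
{A, C}: service 20 + fixed 20 = 40
{A}: service 34 + fixed 10 = 44
{A, B, C, D, E}: Z1→D 2, Z2→D 4, Z3→B 3, Z4→A 2, Z5→D 3. Service 14; fixed 77; total 91.
No other subset beats 39.

Open A and D; minimum total cost 39.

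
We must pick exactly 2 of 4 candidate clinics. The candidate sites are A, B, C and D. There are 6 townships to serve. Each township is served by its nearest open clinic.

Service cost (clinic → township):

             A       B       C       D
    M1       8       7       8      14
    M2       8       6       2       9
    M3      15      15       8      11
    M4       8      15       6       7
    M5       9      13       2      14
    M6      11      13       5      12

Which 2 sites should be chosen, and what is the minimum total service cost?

Choose B and C; total service cost 30.

With exactly 2 open, each township uses its cheapest among the chosen.
{B, C}: M1→B 7, M2→C 2, M3→C 8, M4→C 6, M5→C 2, M6→C 5. Service cost 30.
{A, C}: service cost 31
{C, D}: service cost 31
Among all 6 size-2 choices, {B, C} is lowest.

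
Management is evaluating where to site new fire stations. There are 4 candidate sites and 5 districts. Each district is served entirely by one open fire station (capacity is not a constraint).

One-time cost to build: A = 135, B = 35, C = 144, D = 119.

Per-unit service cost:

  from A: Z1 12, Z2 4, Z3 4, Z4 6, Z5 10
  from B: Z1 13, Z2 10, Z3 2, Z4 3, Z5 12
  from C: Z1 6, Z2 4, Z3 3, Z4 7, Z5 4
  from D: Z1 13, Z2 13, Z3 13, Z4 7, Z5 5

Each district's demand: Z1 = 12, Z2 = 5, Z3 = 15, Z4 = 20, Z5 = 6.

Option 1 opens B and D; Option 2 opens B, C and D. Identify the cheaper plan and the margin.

Option 1 is cheaper by 24.

Option 1: {B, D}: Z1→B 13·12=156, Z2→B 10·5=50, Z3→B 2·15=30, Z4→B 3·20=60, Z5→D 5·6=30. Service 326; fixed 154; total 480.
Option 2: {B, C, D}: Z1→C 6·12=72, Z2→C 4·5=20, Z3→B 2·15=30, Z4→B 3·20=60, Z5→C 4·6=24. Service 206; fixed 298; total 504.
Difference: |480 − 504| = 24.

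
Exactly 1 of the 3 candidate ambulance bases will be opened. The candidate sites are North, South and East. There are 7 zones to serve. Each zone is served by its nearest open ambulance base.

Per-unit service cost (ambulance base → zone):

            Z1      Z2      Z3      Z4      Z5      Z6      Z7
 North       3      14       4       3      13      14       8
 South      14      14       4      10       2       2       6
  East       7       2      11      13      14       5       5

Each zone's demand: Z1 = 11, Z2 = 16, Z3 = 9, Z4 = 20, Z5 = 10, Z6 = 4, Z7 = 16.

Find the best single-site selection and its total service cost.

Choose North only; total service cost 667.

With exactly 1 open, each zone uses its cheapest among the chosen.
{North}: Z1→North 3·11=33, Z2→North 14·16=224, Z3→North 4·9=36, Z4→North 3·20=60, Z5→North 13·10=130, Z6→North 14·4=56, Z7→North 8·16=128. Service cost 667.
{East}: service cost 708
{South}: service cost 738
Among all 3 size-1 choices, {North} is lowest.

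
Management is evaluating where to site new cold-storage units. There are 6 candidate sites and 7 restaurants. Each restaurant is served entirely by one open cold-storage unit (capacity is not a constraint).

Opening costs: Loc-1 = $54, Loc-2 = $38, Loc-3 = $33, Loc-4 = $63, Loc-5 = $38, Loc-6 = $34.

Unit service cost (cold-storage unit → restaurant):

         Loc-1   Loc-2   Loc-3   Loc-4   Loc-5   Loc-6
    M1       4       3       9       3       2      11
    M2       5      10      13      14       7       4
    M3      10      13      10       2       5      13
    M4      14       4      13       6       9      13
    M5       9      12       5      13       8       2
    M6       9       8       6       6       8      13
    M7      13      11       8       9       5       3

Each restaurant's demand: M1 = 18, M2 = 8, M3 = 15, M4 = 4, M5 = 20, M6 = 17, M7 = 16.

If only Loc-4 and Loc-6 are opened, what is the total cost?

Total cost: 427

Each restaurant is assigned to its cheapest site among the open ones.
{Loc-4, Loc-6}: M1→Loc-4 3·18=54, M2→Loc-6 4·8=32, M3→Loc-4 2·15=30, M4→Loc-4 6·4=24, M5→Loc-6 2·20=40, M6→Loc-4 6·17=102, M7→Loc-6 3·16=48. Service 330; fixed 97; total 427.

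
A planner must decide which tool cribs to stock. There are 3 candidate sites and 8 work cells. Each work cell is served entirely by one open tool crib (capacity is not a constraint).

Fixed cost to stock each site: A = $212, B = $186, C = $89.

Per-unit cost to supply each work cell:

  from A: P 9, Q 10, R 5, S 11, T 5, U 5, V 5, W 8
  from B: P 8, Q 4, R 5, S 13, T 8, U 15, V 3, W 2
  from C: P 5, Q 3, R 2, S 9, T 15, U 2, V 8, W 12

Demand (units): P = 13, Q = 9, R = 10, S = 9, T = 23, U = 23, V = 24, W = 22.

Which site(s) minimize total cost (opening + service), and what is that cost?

Open B and C; minimum total cost 814.

For any fixed open set, each work cell goes to its cheapest open site; total = fixed + service.
{B, C}: P→C 5·13=65, Q→C 3·9=27, R→C 2·10=20, S→C 9·9=81, T→B 8·23=184, U→C 2·23=46, V→B 3·24=72, W→B 2·22=44. Service 539; fixed 275; total 814.
{A, C}: service 650 + fixed 301 = 951
{A, B, C}: P→C 5·13=65, Q→C 3·9=27, R→C 2·10=20, S→C 9·9=81, T→A 5·23=115, U→C 2·23=46, V→B 3·24=72, W→B 2·22=44. Service 470; fixed 487; total 957.
{C}: service 1040 + fixed 89 = 1129
No other subset beats 814.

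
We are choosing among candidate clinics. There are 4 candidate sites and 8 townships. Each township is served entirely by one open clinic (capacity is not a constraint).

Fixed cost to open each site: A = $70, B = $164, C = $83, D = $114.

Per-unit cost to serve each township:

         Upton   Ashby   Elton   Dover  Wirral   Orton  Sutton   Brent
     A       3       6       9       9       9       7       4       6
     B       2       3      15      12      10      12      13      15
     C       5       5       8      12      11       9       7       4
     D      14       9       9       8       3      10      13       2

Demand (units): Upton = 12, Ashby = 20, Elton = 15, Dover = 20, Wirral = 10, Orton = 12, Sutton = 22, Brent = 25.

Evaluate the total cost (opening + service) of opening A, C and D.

Total cost: 935

Each township is assigned to its cheapest site among the open ones.
{A, C, D}: Upton→A 3·12=36, Ashby→C 5·20=100, Elton→C 8·15=120, Dover→D 8·20=160, Wirral→D 3·10=30, Orton→A 7·12=84, Sutton→A 4·22=88, Brent→D 2·25=50. Service 668; fixed 267; total 935.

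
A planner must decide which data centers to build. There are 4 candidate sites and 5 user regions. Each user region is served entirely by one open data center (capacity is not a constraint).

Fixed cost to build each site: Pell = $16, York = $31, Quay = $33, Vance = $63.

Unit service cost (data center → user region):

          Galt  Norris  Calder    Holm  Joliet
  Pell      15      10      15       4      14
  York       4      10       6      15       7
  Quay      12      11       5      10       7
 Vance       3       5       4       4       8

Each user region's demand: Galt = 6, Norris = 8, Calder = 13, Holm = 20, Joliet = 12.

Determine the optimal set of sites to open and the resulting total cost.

Open Vance only; minimum total cost 349.

For any fixed open set, each user region goes to its cheapest open site; total = fixed + service.
{Vance}: Galt→Vance 3·6=18, Norris→Vance 5·8=40, Calder→Vance 4·13=52, Holm→Vance 4·20=80, Joliet→Vance 8·12=96. Service 286; fixed 63; total 349.
{Pell, Vance}: service 286 + fixed 79 = 365
{York, Vance}: Galt→Vance 3·6=18, Norris→Vance 5·8=40, Calder→Vance 4·13=52, Holm→Vance 4·20=80, Joliet→York 7·12=84. Service 274; fixed 94; total 368.
{Pell, York, Quay, Vance}: service 274 + fixed 143 = 417
No other subset beats 349.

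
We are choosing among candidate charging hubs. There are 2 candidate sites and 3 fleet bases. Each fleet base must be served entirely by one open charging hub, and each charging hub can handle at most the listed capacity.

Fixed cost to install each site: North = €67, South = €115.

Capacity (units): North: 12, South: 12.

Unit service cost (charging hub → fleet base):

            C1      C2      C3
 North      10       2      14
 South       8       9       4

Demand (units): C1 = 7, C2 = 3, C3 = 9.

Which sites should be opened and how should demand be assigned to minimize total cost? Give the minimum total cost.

Open {North, South}: C1→North 10·7=70, C2→North 2·3=6, C3→South 4·9=36.
Loads: North carries 10/12, South carries 9/12. Service 112; fixed 182; total 294.
Next best feasible plan costs 315.

Minimum total cost: 294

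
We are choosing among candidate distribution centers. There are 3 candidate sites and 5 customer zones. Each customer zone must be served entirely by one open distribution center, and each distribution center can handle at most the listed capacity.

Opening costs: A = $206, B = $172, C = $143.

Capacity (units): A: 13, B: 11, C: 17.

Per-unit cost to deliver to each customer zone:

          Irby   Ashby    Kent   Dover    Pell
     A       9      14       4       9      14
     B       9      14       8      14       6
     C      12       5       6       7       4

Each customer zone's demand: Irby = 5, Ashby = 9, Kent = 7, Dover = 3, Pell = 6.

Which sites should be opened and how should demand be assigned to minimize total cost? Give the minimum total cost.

Open {A, C}: Irby→C 12·5=60, Ashby→C 5·9=45, Kent→A 4·7=28, Dover→C 7·3=21, Pell→A 14·6=84.
Loads: A carries 13/13, C carries 17/17. Service 238; fixed 349; total 587.
Next best feasible plan costs 690.

Minimum total cost: 587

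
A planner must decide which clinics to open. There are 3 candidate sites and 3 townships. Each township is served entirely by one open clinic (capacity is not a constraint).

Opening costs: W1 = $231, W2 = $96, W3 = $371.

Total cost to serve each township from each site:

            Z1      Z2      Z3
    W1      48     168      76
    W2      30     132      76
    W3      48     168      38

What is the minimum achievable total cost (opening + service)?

Minimum total cost: 334

For any fixed open set, each township goes to its cheapest open site; total = fixed + service.
{W2}: Z1→W2 30, Z2→W2 132, Z3→W2 76. Service 238; fixed 96; total 334.
{W1}: Z1→W1 48, Z2→W1 168, Z3→W1 76. Service 292; fixed 231; total 523.
{W1, W2}: service 238 + fixed 327 = 565
{W1, W2, W3}: Z1→W2 30, Z2→W2 132, Z3→W3 38. Service 200; fixed 698; total 898.
(All 7 nonempty subsets were checked; W2 only is lowest.)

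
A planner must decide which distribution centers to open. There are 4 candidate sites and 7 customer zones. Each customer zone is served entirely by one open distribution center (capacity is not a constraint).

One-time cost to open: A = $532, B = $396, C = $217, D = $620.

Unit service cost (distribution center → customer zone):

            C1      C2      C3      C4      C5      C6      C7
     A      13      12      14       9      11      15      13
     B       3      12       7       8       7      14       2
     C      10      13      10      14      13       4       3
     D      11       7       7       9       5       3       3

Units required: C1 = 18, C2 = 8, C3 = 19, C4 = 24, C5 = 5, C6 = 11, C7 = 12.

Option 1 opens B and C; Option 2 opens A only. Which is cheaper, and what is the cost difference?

Option 1 is cheaper by 529.

Option 1: {B, C}: C1→B 3·18=54, C2→B 12·8=96, C3→B 7·19=133, C4→B 8·24=192, C5→B 7·5=35, C6→C 4·11=44, C7→B 2·12=24. Service 578; fixed 613; total 1191.
Option 2: {A}: C1→A 13·18=234, C2→A 12·8=96, C3→A 14·19=266, C4→A 9·24=216, C5→A 11·5=55, C6→A 15·11=165, C7→A 13·12=156. Service 1188; fixed 532; total 1720.
Difference: |1191 − 1720| = 529.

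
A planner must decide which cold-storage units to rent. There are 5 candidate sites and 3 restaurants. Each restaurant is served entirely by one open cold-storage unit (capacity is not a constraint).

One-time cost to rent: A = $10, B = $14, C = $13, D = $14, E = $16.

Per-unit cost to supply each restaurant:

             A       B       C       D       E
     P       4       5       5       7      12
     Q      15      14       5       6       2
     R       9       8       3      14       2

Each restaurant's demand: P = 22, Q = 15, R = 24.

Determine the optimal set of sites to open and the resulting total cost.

For any fixed open set, each restaurant goes to its cheapest open site; total = fixed + service.
{A, E}: P→A 4·22=88, Q→E 2·15=30, R→E 2·24=48. Service 166; fixed 26; total 192.
{A, C, E}: P→A 4·22=88, Q→E 2·15=30, R→E 2·24=48. Service 166; fixed 39; total 205.
{A, B, E}: service 166 + fixed 40 = 206
{A, B, C, D, E}: P→A 4·22=88, Q→E 2·15=30, R→E 2·24=48. Service 166; fixed 67; total 233.
No other subset beats 192.

Open A and E; minimum total cost 192.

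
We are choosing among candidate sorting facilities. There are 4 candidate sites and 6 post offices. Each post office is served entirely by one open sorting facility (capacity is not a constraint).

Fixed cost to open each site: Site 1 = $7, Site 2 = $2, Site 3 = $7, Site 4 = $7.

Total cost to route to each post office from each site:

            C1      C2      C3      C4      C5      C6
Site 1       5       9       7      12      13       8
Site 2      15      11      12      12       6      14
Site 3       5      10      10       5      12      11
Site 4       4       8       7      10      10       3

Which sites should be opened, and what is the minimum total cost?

Open Site 2 and Site 4; minimum total cost 47.

For any fixed open set, each post office goes to its cheapest open site; total = fixed + service.
{Site 2, Site 4}: C1→Site 4 4, C2→Site 4 8, C3→Site 4 7, C4→Site 4 10, C5→Site 2 6, C6→Site 4 3. Service 38; fixed 9; total 47.
{Site 2, Site 3, Site 4}: service 33 + fixed 16 = 49
{Site 4}: service 42 + fixed 7 = 49
{Site 1, Site 2, Site 3, Site 4}: service 33 + fixed 23 = 56
No other subset beats 47.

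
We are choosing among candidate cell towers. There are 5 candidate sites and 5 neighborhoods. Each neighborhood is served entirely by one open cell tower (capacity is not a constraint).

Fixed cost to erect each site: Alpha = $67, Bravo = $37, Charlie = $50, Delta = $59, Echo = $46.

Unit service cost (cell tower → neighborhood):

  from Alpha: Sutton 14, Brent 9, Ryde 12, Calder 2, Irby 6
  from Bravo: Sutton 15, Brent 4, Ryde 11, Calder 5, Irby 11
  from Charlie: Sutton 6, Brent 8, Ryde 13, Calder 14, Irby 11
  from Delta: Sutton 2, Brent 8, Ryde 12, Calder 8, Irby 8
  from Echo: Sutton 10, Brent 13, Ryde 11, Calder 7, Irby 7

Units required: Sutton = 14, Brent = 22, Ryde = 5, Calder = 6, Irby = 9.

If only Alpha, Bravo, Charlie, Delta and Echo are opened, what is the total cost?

Each neighborhood is assigned to its cheapest site among the open ones.
{Alpha, Bravo, Charlie, Delta, Echo}: Sutton→Delta 2·14=28, Brent→Bravo 4·22=88, Ryde→Bravo 11·5=55, Calder→Alpha 2·6=12, Irby→Alpha 6·9=54. Service 237; fixed 259; total 496.

Total cost: 496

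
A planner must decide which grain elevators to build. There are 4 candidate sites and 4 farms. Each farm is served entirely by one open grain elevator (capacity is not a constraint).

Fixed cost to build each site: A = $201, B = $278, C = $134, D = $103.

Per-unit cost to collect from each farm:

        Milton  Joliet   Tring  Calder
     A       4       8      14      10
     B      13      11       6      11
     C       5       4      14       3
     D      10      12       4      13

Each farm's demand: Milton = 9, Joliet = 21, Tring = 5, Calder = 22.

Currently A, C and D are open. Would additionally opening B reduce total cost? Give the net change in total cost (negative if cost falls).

No — net change +278 (cost rises by 278).

Current service cost with {A, C, D}: 206.
Adding B: each farm re-picks its cheapest; new service cost 206, saving 0.
Extra fixed cost: 278. Net change = 278 − 0 = 278.
(Totals: 644 → 922.)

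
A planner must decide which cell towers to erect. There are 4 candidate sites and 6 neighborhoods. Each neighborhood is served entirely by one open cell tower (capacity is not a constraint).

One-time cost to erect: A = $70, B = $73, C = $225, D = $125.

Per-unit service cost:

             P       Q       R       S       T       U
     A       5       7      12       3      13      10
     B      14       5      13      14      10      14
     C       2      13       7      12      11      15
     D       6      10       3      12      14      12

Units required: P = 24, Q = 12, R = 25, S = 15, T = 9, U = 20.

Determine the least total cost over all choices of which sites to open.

For any fixed open set, each neighborhood goes to its cheapest open site; total = fixed + service.
{A, D}: P→A 5·24=120, Q→A 7·12=84, R→D 3·25=75, S→A 3·15=45, T→A 13·9=117, U→A 10·20=200. Service 641; fixed 195; total 836.
{A, B, D}: P→A 5·24=120, Q→B 5·12=60, R→D 3·25=75, S→A 3·15=45, T→B 10·9=90, U→A 10·20=200. Service 590; fixed 268; total 858.
{A}: service 866 + fixed 70 = 936
{A, B, C, D}: service 518 + fixed 493 = 1011
(All 15 nonempty subsets were checked; A and D is lowest.)

Minimum total cost: 836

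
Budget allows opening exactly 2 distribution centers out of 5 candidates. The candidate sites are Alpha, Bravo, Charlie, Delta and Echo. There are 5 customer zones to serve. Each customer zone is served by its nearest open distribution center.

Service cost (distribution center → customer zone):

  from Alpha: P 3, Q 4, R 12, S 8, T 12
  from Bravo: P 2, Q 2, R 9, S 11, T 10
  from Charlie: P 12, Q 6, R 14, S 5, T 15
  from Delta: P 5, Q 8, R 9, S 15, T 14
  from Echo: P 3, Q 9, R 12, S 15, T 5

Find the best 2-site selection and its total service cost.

Choose Bravo and Charlie; total service cost 28.

With exactly 2 open, each customer zone uses its cheapest among the chosen.
{Bravo, Charlie}: P→Bravo 2, Q→Bravo 2, R→Bravo 9, S→Charlie 5, T→Bravo 10. Service cost 28.
{Bravo, Echo}: service cost 29
{Alpha, Bravo}: service cost 31
Among all 10 size-2 choices, {Bravo, Charlie} is lowest.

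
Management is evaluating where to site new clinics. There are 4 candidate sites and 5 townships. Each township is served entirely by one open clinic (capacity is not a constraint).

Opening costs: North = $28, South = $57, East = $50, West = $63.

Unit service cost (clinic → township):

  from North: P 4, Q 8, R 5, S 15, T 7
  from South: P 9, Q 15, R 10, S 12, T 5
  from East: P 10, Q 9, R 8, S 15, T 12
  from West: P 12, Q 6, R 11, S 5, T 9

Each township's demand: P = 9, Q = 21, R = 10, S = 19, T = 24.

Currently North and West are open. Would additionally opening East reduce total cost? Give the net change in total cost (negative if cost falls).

No — net change +50 (cost rises by 50).

Current service cost with {North, West}: 475.
Adding East: each township re-picks its cheapest; new service cost 475, saving 0.
Extra fixed cost: 50. Net change = 50 − 0 = 50.
(Totals: 566 → 616.)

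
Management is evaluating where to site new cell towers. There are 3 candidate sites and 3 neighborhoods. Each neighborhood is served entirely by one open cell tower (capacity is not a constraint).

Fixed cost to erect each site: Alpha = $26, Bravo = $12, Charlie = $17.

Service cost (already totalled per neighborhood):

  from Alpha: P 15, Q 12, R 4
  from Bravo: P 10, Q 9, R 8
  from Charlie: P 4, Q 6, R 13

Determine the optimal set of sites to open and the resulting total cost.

For any fixed open set, each neighborhood goes to its cheapest open site; total = fixed + service.
{Bravo}: P→Bravo 10, Q→Bravo 9, R→Bravo 8. Service 27; fixed 12; total 39.
{Charlie}: service 23 + fixed 17 = 40
{Bravo, Charlie}: service 18 + fixed 29 = 47
{Alpha, Bravo, Charlie}: service 14 + fixed 55 = 69
No other subset beats 39.

Open Bravo only; minimum total cost 39.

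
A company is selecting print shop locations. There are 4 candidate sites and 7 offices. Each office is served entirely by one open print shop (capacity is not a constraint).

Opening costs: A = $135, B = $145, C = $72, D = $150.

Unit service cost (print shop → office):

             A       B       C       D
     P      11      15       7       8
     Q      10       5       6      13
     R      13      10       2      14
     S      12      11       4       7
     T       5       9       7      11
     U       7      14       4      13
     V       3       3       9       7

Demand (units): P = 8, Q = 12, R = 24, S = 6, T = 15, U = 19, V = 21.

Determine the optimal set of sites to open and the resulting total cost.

For any fixed open set, each office goes to its cheapest open site; total = fixed + service.
{A, C}: P→C 7·8=56, Q→C 6·12=72, R→C 2·24=48, S→C 4·6=24, T→A 5·15=75, U→C 4·19=76, V→A 3·21=63. Service 414; fixed 207; total 621.
{C}: service 570 + fixed 72 = 642
{B, C}: P→C 7·8=56, Q→B 5·12=60, R→C 2·24=48, S→C 4·6=24, T→C 7·15=105, U→C 4·19=76, V→B 3·21=63. Service 432; fixed 217; total 649.
{A, B, C, D}: P→C 7·8=56, Q→B 5·12=60, R→C 2·24=48, S→C 4·6=24, T→A 5·15=75, U→C 4·19=76, V→A 3·21=63. Service 402; fixed 502; total 904.
No other subset beats 621.

Open A and C; minimum total cost 621.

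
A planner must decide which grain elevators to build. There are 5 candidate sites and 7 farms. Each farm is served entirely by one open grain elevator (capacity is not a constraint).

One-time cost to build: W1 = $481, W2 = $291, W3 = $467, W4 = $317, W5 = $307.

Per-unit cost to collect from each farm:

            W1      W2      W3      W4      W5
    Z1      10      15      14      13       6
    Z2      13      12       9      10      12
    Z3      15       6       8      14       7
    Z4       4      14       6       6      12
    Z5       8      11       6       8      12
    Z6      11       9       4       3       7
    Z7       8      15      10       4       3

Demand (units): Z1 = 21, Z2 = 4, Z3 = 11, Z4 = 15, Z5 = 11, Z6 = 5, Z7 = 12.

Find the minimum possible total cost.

Minimum total cost: 941

For any fixed open set, each farm goes to its cheapest open site; total = fixed + service.
{W5}: Z1→W5 6·21=126, Z2→W5 12·4=48, Z3→W5 7·11=77, Z4→W5 12·15=180, Z5→W5 12·11=132, Z6→W5 7·5=35, Z7→W5 3·12=36. Service 634; fixed 307; total 941.
{W4}: Z1→W4 13·21=273, Z2→W4 10·4=40, Z3→W4 14·11=154, Z4→W4 6·15=90, Z5→W4 8·11=88, Z6→W4 3·5=15, Z7→W4 4·12=48. Service 708; fixed 317; total 1025.
{W4, W5}: Z1→W5 6·21=126, Z2→W4 10·4=40, Z3→W5 7·11=77, Z4→W4 6·15=90, Z5→W4 8·11=88, Z6→W4 3·5=15, Z7→W5 3·12=36. Service 472; fixed 624; total 1096.
{W1, W2, W3, W4, W5}: service 405 + fixed 1863 = 2268
No other subset beats 941.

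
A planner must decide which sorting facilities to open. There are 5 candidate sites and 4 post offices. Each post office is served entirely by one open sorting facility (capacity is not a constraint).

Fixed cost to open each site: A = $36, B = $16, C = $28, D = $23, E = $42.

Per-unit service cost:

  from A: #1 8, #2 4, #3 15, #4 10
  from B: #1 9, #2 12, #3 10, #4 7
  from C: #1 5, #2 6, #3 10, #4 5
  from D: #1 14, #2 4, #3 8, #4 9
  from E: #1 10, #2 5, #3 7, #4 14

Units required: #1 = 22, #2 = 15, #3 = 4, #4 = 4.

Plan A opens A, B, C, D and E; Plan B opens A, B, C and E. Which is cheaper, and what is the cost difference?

Plan B is cheaper by 23.

Plan A: {A, B, C, D, E}: #1→C 5·22=110, #2→A 4·15=60, #3→E 7·4=28, #4→C 5·4=20. Service 218; fixed 145; total 363.
Plan B: {A, B, C, E}: #1→C 5·22=110, #2→A 4·15=60, #3→E 7·4=28, #4→C 5·4=20. Service 218; fixed 122; total 340.
Difference: |363 − 340| = 23.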